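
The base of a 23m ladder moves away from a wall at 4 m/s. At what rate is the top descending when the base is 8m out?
32√465/465 ≈ 1.484 m/s

x² + y² = 23²
2x·dx/dt + 2y·dy/dt = 0
dy/dt = -x/y · dx/dt = -8/√465 · 4 = -32√465/465 m/s
The top is descending at 32√465/465 ≈ 1.484 m/s.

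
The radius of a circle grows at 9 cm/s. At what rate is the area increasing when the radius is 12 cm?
216π cm²/s

A = πr²
dA/dt = 2πr · dr/dt = 2π(12)(9) = 216π cm²/s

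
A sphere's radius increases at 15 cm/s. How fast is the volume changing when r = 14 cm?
11760π cm³/s

V = (4/3)πr³
dV/dt = dV/dr · dr/dt = 4πr² · 15
At r = 14: dV/dt = 11760π cm³/s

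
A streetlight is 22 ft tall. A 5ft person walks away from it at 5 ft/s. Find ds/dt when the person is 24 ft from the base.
25/17 ft/s

By similar triangles: 22/(x+s) = 5/s
Solving: s = 5x/17
ds/dt = 5/17 · dx/dt = 5/17 · 5 = 25/17 ft/s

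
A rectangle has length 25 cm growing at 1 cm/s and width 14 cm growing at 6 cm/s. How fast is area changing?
164 cm²/s

A = lw
dA/dt = w·dl/dt + l·dw/dt = 14·1 + 25·6 = 164 cm²/s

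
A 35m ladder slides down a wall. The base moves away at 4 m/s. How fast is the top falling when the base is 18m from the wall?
72√901/901 ≈ 2.399 m/s

x² + y² = 35²
2x·dx/dt + 2y·dy/dt = 0
dy/dt = -x/y · dx/dt = -18/√901 · 4 = -72√901/901 m/s
The top is descending at 72√901/901 ≈ 2.399 m/s.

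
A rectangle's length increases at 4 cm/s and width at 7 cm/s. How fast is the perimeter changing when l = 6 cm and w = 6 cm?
22 cm/s

P = 2(l + w)
dP/dt = 2(dl/dt + dw/dt) = 2(4 + 7) = 22 cm/s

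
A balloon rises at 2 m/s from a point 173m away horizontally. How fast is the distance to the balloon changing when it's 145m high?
145√50954/25477 ≈ 1.285 m/s

z² = 173² + y²
z = √(173² + 145²) = √50954
dz/dt = y/z · dy/dt = 145/√50954 · 2 = 145√50954/25477 ≈ 1.285 m/s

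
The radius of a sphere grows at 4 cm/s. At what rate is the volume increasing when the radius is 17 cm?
4624π cm³/s

V = (4/3)πr³
dV/dt = dV/dr · dr/dt = 4πr² · 4
At r = 17: dV/dt = 4624π cm³/s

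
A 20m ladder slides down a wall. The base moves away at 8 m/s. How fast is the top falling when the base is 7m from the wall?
56√39/117 ≈ 2.989 m/s

x² + y² = 20²
2x·dx/dt + 2y·dy/dt = 0
dy/dt = -x/y · dx/dt = -7/(3√39) · 8 = -56√39/117 m/s
The top is descending at 56√39/117 ≈ 2.989 m/s.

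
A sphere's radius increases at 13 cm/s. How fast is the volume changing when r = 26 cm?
35152π cm³/s

V = (4/3)πr³
dV/dt = dV/dr · dr/dt = 4πr² · 13
At r = 26: dV/dt = 35152π cm³/s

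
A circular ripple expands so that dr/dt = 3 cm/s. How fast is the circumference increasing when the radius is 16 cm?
6π cm/s

C = 2πr
dC/dt = 2π · dr/dt = 2π · 3 = 6π cm/s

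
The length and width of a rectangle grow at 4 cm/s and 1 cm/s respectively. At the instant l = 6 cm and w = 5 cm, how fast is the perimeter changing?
10 cm/s

P = 2(l + w)
dP/dt = 2(dl/dt + dw/dt) = 2(4 + 1) = 10 cm/s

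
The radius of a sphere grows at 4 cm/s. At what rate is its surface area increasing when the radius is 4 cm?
128π cm²/s

S = 4πr²
dS/dt = dS/dr · dr/dt = 8πr · 4
At r = 4: dS/dt = 128π cm²/s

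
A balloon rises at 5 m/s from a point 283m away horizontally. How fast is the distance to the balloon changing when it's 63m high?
315√84058/84058 ≈ 1.086 m/s

z² = 283² + y²
z = √(283² + 63²) = √84058
dz/dt = y/z · dy/dt = 63/√84058 · 5 = 315√84058/84058 ≈ 1.086 m/s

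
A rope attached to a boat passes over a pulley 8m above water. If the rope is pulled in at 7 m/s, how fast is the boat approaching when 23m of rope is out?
161√465/465 ≈ 7.466 m/s

rope² = x² + 8²
x = √(23² - 8²) = √465
dx/dt = (rope/x) · d(rope)/dt = (23/√465) · (-7) = -161√465/465 m/s
The boat approaches at 161√465/465 ≈ 7.466 m/s.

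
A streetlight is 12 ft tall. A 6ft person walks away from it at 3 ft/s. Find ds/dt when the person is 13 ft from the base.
3 ft/s

By similar triangles: 12/(x+s) = 6/s
Solving: s = 6x/6
ds/dt = 6/6 · dx/dt = 1 · 3 = 3 ft/s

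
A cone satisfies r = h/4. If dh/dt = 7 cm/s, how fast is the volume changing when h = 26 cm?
1183π/4 cm³/s

V = (1/3)π(h/4)²h = πh³/48
dV/dt = πh²/16 · 7
At h = 26: dV/dt = 1183π/4 cm³/s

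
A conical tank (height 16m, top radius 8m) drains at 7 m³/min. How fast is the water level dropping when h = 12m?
7/(36π) ≈ 0.06189 m/min

r/h = 8/16, so r = (1/2)h
V = (1/3)πr²h = (1/3)π((1/2)h)²h = (1/12)πh³
dV/dh = (1/4)πh²
dh/dt = (dV/dt)/(dV/dh) = -7/((1/4)π·12²) = -7/(36π) m/min
The level is dropping at 7/(36π) ≈ 0.06189 m/min.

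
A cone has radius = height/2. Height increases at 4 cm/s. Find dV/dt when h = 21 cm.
441π cm³/s

V = (1/3)π(h/2)²h = πh³/12
dV/dt = πh²/4 · 4
At h = 21: dV/dt = 441π cm³/s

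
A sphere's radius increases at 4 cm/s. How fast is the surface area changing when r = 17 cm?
544π cm²/s

S = 4πr²
dS/dt = dS/dr · dr/dt = 8πr · 4
At r = 17: dS/dt = 544π cm²/s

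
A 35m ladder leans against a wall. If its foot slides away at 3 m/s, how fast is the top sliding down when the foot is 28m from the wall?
4 m/s

x² + y² = 35²
2x·dx/dt + 2y·dy/dt = 0
dy/dt = -x/y · dx/dt = -28/21 · 3 = -4 m/s
The top is descending at 4 m/s.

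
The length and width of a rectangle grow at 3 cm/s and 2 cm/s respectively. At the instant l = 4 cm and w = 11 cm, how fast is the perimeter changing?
10 cm/s

P = 2(l + w)
dP/dt = 2(dl/dt + dw/dt) = 2(3 + 2) = 10 cm/s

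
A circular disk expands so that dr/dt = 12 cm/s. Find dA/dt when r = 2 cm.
48π cm²/s

A = πr²
dA/dt = 2πr · dr/dt = 2π(2)(12) = 48π cm²/s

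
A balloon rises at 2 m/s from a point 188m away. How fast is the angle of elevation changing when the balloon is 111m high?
0.007888 rad/s

tan(θ) = y/188
sec²(θ) · dθ/dt = (1/188) · dy/dt
dθ/dt = cos²(θ)/188 · 2 = 188/(188² + 111²) · 2
dθ/dt = 0.007888 rad/s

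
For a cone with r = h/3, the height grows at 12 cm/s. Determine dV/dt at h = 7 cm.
196π/3 cm³/s

V = (1/3)π(h/3)²h = πh³/27
dV/dt = πh²/9 · 12
At h = 7: dV/dt = 196π/3 cm³/s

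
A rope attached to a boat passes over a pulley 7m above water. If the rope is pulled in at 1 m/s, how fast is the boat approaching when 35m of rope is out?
5√6/12 ≈ 1.021 m/s

rope² = x² + 7²
x = √(35² - 7²) = 14√6
dx/dt = (rope/x) · d(rope)/dt = (35/(14√6)) · (-1) = -5√6/12 m/s
The boat approaches at 5√6/12 ≈ 1.021 m/s.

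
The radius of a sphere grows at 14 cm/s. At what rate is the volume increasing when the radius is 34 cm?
64736π cm³/s

V = (4/3)πr³
dV/dt = dV/dr · dr/dt = 4πr² · 14
At r = 34: dV/dt = 64736π cm³/s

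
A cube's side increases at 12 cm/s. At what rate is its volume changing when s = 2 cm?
144 cm³/s

V = s³
dV/dt = 3s² · ds/dt = 3·2²·12 = 144 cm³/s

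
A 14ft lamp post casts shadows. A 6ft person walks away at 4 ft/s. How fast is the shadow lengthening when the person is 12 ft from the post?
3 ft/s

By similar triangles: 14/(x+s) = 6/s
Solving: s = 6x/8
ds/dt = 6/8 · dx/dt = 3/4 · 4 = 3 ft/s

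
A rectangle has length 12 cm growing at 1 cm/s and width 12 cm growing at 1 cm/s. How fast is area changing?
24 cm²/s

A = lw
dA/dt = w·dl/dt + l·dw/dt = 12·1 + 12·1 = 24 cm²/s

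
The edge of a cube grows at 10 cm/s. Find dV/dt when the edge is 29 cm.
25230 cm³/s

V = s³
dV/dt = 3s² · ds/dt = 3·29²·10 = 25230 cm³/s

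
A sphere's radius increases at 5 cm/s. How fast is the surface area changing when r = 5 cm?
200π cm²/s

S = 4πr²
dS/dt = dS/dr · dr/dt = 8πr · 5
At r = 5: dS/dt = 200π cm²/s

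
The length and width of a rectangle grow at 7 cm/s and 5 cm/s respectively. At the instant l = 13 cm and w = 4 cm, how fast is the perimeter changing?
24 cm/s

P = 2(l + w)
dP/dt = 2(dl/dt + dw/dt) = 2(7 + 5) = 24 cm/s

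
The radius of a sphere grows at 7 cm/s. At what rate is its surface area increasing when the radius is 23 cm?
1288π cm²/s

S = 4πr²
dS/dt = dS/dr · dr/dt = 8πr · 7
At r = 23: dS/dt = 1288π cm²/s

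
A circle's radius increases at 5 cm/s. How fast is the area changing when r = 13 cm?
130π cm²/s

A = πr²
dA/dt = 2πr · dr/dt = 2π(13)(5) = 130π cm²/s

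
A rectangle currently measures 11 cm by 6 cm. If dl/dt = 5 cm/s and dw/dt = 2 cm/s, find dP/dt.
14 cm/s

P = 2(l + w)
dP/dt = 2(dl/dt + dw/dt) = 2(5 + 2) = 14 cm/s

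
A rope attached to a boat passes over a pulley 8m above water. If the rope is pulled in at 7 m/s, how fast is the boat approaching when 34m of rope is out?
17√273/39 ≈ 7.202 m/s

rope² = x² + 8²
x = √(34² - 8²) = 2√273
dx/dt = (rope/x) · d(rope)/dt = (34/(2√273)) · (-7) = -17√273/39 m/s
The boat approaches at 17√273/39 ≈ 7.202 m/s.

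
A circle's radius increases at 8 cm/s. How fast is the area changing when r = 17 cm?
272π cm²/s

A = πr²
dA/dt = 2πr · dr/dt = 2π(17)(8) = 272π cm²/s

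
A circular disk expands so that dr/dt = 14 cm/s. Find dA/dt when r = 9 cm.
252π cm²/s

A = πr²
dA/dt = 2πr · dr/dt = 2π(9)(14) = 252π cm²/s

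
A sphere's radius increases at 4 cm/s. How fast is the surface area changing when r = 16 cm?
512π cm²/s

S = 4πr²
dS/dt = dS/dr · dr/dt = 8πr · 4
At r = 16: dS/dt = 512π cm²/s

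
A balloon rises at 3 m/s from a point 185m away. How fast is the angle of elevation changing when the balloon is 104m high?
0.012322 rad/s

tan(θ) = y/185
sec²(θ) · dθ/dt = (1/185) · dy/dt
dθ/dt = cos²(θ)/185 · 3 = 185/(185² + 104²) · 3
dθ/dt = 0.012322 rad/s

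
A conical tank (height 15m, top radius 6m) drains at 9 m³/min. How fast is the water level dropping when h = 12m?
25/(64π) ≈ 0.1243 m/min

r/h = 6/15, so r = (2/5)h
V = (1/3)πr²h = (1/3)π((2/5)h)²h = (4/75)πh³
dV/dh = (4/25)πh²
dh/dt = (dV/dt)/(dV/dh) = -9/((4/25)π·12²) = -25/(64π) m/min
The level is dropping at 25/(64π) ≈ 0.1243 m/min.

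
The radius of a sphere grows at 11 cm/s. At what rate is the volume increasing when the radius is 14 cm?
8624π cm³/s

V = (4/3)πr³
dV/dt = dV/dr · dr/dt = 4πr² · 11
At r = 14: dV/dt = 8624π cm³/s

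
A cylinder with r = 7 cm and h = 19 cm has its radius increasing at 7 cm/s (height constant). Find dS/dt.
462π cm²/s

S = 2πrh + 2πr² (lateral + bases)
dS/dt = (2πh + 4πr)·dr/dt = (2π·19 + 4π·7)·7
= 462π cm²/s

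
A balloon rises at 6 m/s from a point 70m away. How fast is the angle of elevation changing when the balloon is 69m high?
0.043474 rad/s

tan(θ) = y/70
sec²(θ) · dθ/dt = (1/70) · dy/dt
dθ/dt = cos²(θ)/70 · 6 = 70/(70² + 69²) · 6
dθ/dt = 0.043474 rad/s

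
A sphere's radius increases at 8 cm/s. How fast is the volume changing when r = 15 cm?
7200π cm³/s

V = (4/3)πr³
dV/dt = dV/dr · dr/dt = 4πr² · 8
At r = 15: dV/dt = 7200π cm³/s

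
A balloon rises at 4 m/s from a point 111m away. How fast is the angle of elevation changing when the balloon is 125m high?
0.015888 rad/s

tan(θ) = y/111
sec²(θ) · dθ/dt = (1/111) · dy/dt
dθ/dt = cos²(θ)/111 · 4 = 111/(111² + 125²) · 4
dθ/dt = 0.015888 rad/s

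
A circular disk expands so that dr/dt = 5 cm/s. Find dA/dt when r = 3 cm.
30π cm²/s

A = πr²
dA/dt = 2πr · dr/dt = 2π(3)(5) = 30π cm²/s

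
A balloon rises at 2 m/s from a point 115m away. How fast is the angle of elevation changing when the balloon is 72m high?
0.012494 rad/s

tan(θ) = y/115
sec²(θ) · dθ/dt = (1/115) · dy/dt
dθ/dt = cos²(θ)/115 · 2 = 115/(115² + 72²) · 2
dθ/dt = 0.012494 rad/s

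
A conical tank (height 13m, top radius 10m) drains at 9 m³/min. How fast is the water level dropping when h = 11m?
1521/(12100π) ≈ 0.04001 m/min

r/h = 10/13, so r = (10/13)h
V = (1/3)πr²h = (1/3)π((10/13)h)²h = (100/507)πh³
dV/dh = (100/169)πh²
dh/dt = (dV/dt)/(dV/dh) = -9/((100/169)π·11²) = -1521/(12100π) m/min
The level is dropping at 1521/(12100π) ≈ 0.04001 m/min.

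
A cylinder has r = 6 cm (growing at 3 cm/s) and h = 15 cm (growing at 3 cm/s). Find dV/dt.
648π cm³/s

V = πr²h
dV/dt = 2πrh·dr/dt + πr²·dh/dt
= 2π(6)(15)(3) + π(6)²(3)
= 648π cm³/s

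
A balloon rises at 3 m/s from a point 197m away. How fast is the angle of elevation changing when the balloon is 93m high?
0.012453 rad/s

tan(θ) = y/197
sec²(θ) · dθ/dt = (1/197) · dy/dt
dθ/dt = cos²(θ)/197 · 3 = 197/(197² + 93²) · 3
dθ/dt = 0.012453 rad/s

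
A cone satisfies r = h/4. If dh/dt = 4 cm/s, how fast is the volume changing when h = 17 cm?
289π/4 cm³/s

V = (1/3)π(h/4)²h = πh³/48
dV/dt = πh²/16 · 4
At h = 17: dV/dt = 289π/4 cm³/s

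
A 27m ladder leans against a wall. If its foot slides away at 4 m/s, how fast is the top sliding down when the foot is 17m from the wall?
17√110/55 ≈ 3.242 m/s

x² + y² = 27²
2x·dx/dt + 2y·dy/dt = 0
dy/dt = -x/y · dx/dt = -17/(2√110) · 4 = -17√110/55 m/s
The top is descending at 17√110/55 ≈ 3.242 m/s.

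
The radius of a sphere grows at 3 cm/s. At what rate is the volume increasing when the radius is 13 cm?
2028π cm³/s

V = (4/3)πr³
dV/dt = dV/dr · dr/dt = 4πr² · 3
At r = 13: dV/dt = 2028π cm³/s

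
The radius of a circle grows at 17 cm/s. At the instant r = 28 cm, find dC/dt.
34π cm/s

C = 2πr
dC/dt = 2π · dr/dt = 2π · 17 = 34π cm/s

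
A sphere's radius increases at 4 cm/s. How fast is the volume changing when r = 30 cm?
14400π cm³/s

V = (4/3)πr³
dV/dt = dV/dr · dr/dt = 4πr² · 4
At r = 30: dV/dt = 14400π cm³/s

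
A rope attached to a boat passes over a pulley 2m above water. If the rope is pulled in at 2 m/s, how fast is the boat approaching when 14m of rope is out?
7√3/6 ≈ 2.021 m/s

rope² = x² + 2²
x = √(14² - 2²) = 8√3
dx/dt = (rope/x) · d(rope)/dt = (14/(8√3)) · (-2) = -7√3/6 m/s
The boat approaches at 7√3/6 ≈ 2.021 m/s.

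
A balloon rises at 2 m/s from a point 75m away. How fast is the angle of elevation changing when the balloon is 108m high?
0.008676 rad/s

tan(θ) = y/75
sec²(θ) · dθ/dt = (1/75) · dy/dt
dθ/dt = cos²(θ)/75 · 2 = 75/(75² + 108²) · 2
dθ/dt = 0.008676 rad/s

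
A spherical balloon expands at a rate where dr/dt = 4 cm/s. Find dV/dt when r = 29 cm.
13456π cm³/s

V = (4/3)πr³
dV/dt = dV/dr · dr/dt = 4πr² · 4
At r = 29: dV/dt = 13456π cm³/s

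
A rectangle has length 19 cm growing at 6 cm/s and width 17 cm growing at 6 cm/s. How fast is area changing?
216 cm²/s

A = lw
dA/dt = w·dl/dt + l·dw/dt = 17·6 + 19·6 = 216 cm²/s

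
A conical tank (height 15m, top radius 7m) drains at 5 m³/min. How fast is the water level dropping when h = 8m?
1125/(3136π) ≈ 0.1142 m/min

r/h = 7/15, so r = (7/15)h
V = (1/3)πr²h = (1/3)π((7/15)h)²h = (49/675)πh³
dV/dh = (49/225)πh²
dh/dt = (dV/dt)/(dV/dh) = -5/((49/225)π·8²) = -1125/(3136π) m/min
The level is dropping at 1125/(3136π) ≈ 0.1142 m/min.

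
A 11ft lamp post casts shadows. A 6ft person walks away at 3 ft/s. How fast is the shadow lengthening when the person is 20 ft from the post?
18/5 ft/s

By similar triangles: 11/(x+s) = 6/s
Solving: s = 6x/5
ds/dt = 6/5 · dx/dt = 6/5 · 3 = 18/5 ft/s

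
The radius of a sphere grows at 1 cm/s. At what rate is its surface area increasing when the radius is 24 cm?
192π cm²/s

S = 4πr²
dS/dt = dS/dr · dr/dt = 8πr · 1
At r = 24: dS/dt = 192π cm²/s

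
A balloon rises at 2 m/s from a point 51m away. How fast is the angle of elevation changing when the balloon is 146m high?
0.004265 rad/s

tan(θ) = y/51
sec²(θ) · dθ/dt = (1/51) · dy/dt
dθ/dt = cos²(θ)/51 · 2 = 51/(51² + 146²) · 2
dθ/dt = 0.004265 rad/s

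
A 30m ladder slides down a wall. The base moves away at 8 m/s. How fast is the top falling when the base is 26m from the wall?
26√14/7 ≈ 13.9 m/s

x² + y² = 30²
2x·dx/dt + 2y·dy/dt = 0
dy/dt = -x/y · dx/dt = -26/(4√14) · 8 = -26√14/7 m/s
The top is descending at 26√14/7 ≈ 13.9 m/s.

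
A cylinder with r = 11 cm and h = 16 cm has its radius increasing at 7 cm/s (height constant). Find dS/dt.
532π cm²/s

S = 2πrh + 2πr² (lateral + bases)
dS/dt = (2πh + 4πr)·dr/dt = (2π·16 + 4π·11)·7
= 532π cm²/s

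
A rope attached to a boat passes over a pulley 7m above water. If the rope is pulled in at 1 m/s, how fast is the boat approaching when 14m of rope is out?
2√3/3 ≈ 1.155 m/s

rope² = x² + 7²
x = √(14² - 7²) = 7√3
dx/dt = (rope/x) · d(rope)/dt = (14/(7√3)) · (-1) = -2√3/3 m/s
The boat approaches at 2√3/3 ≈ 1.155 m/s.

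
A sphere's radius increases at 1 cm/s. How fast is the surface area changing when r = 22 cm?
176π cm²/s

S = 4πr²
dS/dt = dS/dr · dr/dt = 8πr · 1
At r = 22: dS/dt = 176π cm²/s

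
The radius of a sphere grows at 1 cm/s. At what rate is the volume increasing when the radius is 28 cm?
3136π cm³/s

V = (4/3)πr³
dV/dt = dV/dr · dr/dt = 4πr² · 1
At r = 28: dV/dt = 3136π cm³/s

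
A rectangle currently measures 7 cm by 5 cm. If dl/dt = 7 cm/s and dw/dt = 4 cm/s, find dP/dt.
22 cm/s

P = 2(l + w)
dP/dt = 2(dl/dt + dw/dt) = 2(7 + 4) = 22 cm/s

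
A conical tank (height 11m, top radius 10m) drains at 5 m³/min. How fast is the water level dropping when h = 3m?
121/(180π) ≈ 0.214 m/min

r/h = 10/11, so r = (10/11)h
V = (1/3)πr²h = (1/3)π((10/11)h)²h = (100/363)πh³
dV/dh = (100/121)πh²
dh/dt = (dV/dt)/(dV/dh) = -5/((100/121)π·3²) = -121/(180π) m/min
The level is dropping at 121/(180π) ≈ 0.214 m/min.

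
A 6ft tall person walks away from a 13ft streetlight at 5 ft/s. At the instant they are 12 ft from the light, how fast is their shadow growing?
30/7 ft/s

By similar triangles: 13/(x+s) = 6/s
Solving: s = 6x/7
ds/dt = 6/7 · dx/dt = 6/7 · 5 = 30/7 ft/s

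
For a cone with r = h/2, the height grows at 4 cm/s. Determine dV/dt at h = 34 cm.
1156π cm³/s

V = (1/3)π(h/2)²h = πh³/12
dV/dt = πh²/4 · 4
At h = 34: dV/dt = 1156π cm³/s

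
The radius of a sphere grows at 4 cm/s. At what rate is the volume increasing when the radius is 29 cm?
13456π cm³/s

V = (4/3)πr³
dV/dt = dV/dr · dr/dt = 4πr² · 4
At r = 29: dV/dt = 13456π cm³/s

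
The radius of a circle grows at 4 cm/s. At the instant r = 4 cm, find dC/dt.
8π cm/s

C = 2πr
dC/dt = 2π · dr/dt = 2π · 4 = 8π cm/s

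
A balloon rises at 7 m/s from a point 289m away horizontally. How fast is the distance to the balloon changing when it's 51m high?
21√298/298 ≈ 1.216 m/s

z² = 289² + y²
z = √(289² + 51²) = 17√298
dz/dt = y/z · dy/dt = 51/(17√298) · 7 = 21√298/298 ≈ 1.216 m/s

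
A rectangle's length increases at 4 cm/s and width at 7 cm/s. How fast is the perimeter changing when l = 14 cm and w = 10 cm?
22 cm/s

P = 2(l + w)
dP/dt = 2(dl/dt + dw/dt) = 2(4 + 7) = 22 cm/s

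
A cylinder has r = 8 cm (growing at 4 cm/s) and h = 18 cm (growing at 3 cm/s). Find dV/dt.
1344π cm³/s

V = πr²h
dV/dt = 2πrh·dr/dt + πr²·dh/dt
= 2π(8)(18)(4) + π(8)²(3)
= 1344π cm³/s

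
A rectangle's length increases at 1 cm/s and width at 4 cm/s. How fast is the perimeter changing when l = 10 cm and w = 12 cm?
10 cm/s

P = 2(l + w)
dP/dt = 2(dl/dt + dw/dt) = 2(1 + 4) = 10 cm/s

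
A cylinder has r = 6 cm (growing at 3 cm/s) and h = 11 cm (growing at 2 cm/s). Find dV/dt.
468π cm³/s

V = πr²h
dV/dt = 2πrh·dr/dt + πr²·dh/dt
= 2π(6)(11)(3) + π(6)²(2)
= 468π cm³/s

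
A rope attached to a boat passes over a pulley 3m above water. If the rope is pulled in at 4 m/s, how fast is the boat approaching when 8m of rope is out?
32√55/55 ≈ 4.315 m/s

rope² = x² + 3²
x = √(8² - 3²) = √55
dx/dt = (rope/x) · d(rope)/dt = (8/√55) · (-4) = -32√55/55 m/s
The boat approaches at 32√55/55 ≈ 4.315 m/s.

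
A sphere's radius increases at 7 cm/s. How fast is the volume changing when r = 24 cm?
16128π cm³/s

V = (4/3)πr³
dV/dt = dV/dr · dr/dt = 4πr² · 7
At r = 24: dV/dt = 16128π cm³/s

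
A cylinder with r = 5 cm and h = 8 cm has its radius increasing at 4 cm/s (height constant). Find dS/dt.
144π cm²/s

S = 2πrh + 2πr² (lateral + bases)
dS/dt = (2πh + 4πr)·dr/dt = (2π·8 + 4π·5)·4
= 144π cm²/s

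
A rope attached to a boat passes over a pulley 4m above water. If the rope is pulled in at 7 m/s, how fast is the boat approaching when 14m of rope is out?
49√5/15 ≈ 7.304 m/s

rope² = x² + 4²
x = √(14² - 4²) = 6√5
dx/dt = (rope/x) · d(rope)/dt = (14/(6√5)) · (-7) = -49√5/15 m/s
The boat approaches at 49√5/15 ≈ 7.304 m/s.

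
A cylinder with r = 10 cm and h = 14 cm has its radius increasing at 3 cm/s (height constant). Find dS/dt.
204π cm²/s

S = 2πrh + 2πr² (lateral + bases)
dS/dt = (2πh + 4πr)·dr/dt = (2π·14 + 4π·10)·3
= 204π cm²/s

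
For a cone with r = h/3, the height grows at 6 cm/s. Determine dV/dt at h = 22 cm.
968π/3 cm³/s

V = (1/3)π(h/3)²h = πh³/27
dV/dt = πh²/9 · 6
At h = 22: dV/dt = 968π/3 cm³/s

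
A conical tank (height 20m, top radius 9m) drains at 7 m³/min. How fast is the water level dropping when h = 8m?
175/(324π) ≈ 0.1719 m/min

r/h = 9/20, so r = (9/20)h
V = (1/3)πr²h = (1/3)π((9/20)h)²h = (27/400)πh³
dV/dh = (81/400)πh²
dh/dt = (dV/dt)/(dV/dh) = -7/((81/400)π·8²) = -175/(324π) m/min
The level is dropping at 175/(324π) ≈ 0.1719 m/min.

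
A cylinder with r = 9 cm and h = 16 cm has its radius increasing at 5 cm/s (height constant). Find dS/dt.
340π cm²/s

S = 2πrh + 2πr² (lateral + bases)
dS/dt = (2πh + 4πr)·dr/dt = (2π·16 + 4π·9)·5
= 340π cm²/s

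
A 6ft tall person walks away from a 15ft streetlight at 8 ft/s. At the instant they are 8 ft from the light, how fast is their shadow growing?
16/3 ft/s

By similar triangles: 15/(x+s) = 6/s
Solving: s = 6x/9
ds/dt = 6/9 · dx/dt = 2/3 · 8 = 16/3 ft/s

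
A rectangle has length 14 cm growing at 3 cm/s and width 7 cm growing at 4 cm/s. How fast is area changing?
77 cm²/s

A = lw
dA/dt = w·dl/dt + l·dw/dt = 7·3 + 14·4 = 77 cm²/s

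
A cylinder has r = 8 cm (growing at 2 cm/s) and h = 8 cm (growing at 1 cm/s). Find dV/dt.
320π cm³/s

V = πr²h
dV/dt = 2πrh·dr/dt + πr²·dh/dt
= 2π(8)(8)(2) + π(8)²(1)
= 320π cm³/s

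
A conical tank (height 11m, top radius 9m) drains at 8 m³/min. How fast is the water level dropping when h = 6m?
242/(729π) ≈ 0.1057 m/min

r/h = 9/11, so r = (9/11)h
V = (1/3)πr²h = (1/3)π((9/11)h)²h = (27/121)πh³
dV/dh = (81/121)πh²
dh/dt = (dV/dt)/(dV/dh) = -8/((81/121)π·6²) = -242/(729π) m/min
The level is dropping at 242/(729π) ≈ 0.1057 m/min.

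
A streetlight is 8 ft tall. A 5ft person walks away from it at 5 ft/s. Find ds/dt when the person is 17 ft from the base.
25/3 ft/s

By similar triangles: 8/(x+s) = 5/s
Solving: s = 5x/3
ds/dt = 5/3 · dx/dt = 5/3 · 5 = 25/3 ft/s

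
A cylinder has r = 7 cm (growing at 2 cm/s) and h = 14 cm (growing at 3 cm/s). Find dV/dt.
539π cm³/s

V = πr²h
dV/dt = 2πrh·dr/dt + πr²·dh/dt
= 2π(7)(14)(2) + π(7)²(3)
= 539π cm³/s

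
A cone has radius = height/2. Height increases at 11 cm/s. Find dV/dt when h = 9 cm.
891π/4 cm³/s

V = (1/3)π(h/2)²h = πh³/12
dV/dt = πh²/4 · 11
At h = 9: dV/dt = 891π/4 cm³/s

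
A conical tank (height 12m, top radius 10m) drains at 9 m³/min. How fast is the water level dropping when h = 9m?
4/(25π) ≈ 0.05093 m/min

r/h = 10/12, so r = (5/6)h
V = (1/3)πr²h = (1/3)π((5/6)h)²h = (25/108)πh³
dV/dh = (25/36)πh²
dh/dt = (dV/dt)/(dV/dh) = -9/((25/36)π·9²) = -4/(25π) m/min
The level is dropping at 4/(25π) ≈ 0.05093 m/min.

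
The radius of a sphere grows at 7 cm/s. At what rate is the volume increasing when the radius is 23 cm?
14812π cm³/s

V = (4/3)πr³
dV/dt = dV/dr · dr/dt = 4πr² · 7
At r = 23: dV/dt = 14812π cm³/s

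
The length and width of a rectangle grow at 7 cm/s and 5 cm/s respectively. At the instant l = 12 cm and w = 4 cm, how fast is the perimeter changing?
24 cm/s

P = 2(l + w)
dP/dt = 2(dl/dt + dw/dt) = 2(7 + 5) = 24 cm/s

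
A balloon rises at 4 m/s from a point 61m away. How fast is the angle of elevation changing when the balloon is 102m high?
0.017274 rad/s

tan(θ) = y/61
sec²(θ) · dθ/dt = (1/61) · dy/dt
dθ/dt = cos²(θ)/61 · 4 = 61/(61² + 102²) · 4
dθ/dt = 0.017274 rad/s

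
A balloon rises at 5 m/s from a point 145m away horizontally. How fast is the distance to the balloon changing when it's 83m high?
415√27914/27914 ≈ 2.484 m/s

z² = 145² + y²
z = √(145² + 83²) = √27914
dz/dt = y/z · dy/dt = 83/√27914 · 5 = 415√27914/27914 ≈ 2.484 m/s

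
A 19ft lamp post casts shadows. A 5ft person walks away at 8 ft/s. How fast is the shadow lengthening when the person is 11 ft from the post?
20/7 ft/s

By similar triangles: 19/(x+s) = 5/s
Solving: s = 5x/14
ds/dt = 5/14 · dx/dt = 5/14 · 8 = 20/7 ft/s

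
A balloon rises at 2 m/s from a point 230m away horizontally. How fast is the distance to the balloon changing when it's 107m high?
214√64349/64349 ≈ 0.8436 m/s

z² = 230² + y²
z = √(230² + 107²) = √64349
dz/dt = y/z · dy/dt = 107/√64349 · 2 = 214√64349/64349 ≈ 0.8436 m/s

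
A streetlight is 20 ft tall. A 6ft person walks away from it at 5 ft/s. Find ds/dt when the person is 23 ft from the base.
15/7 ft/s

By similar triangles: 20/(x+s) = 6/s
Solving: s = 6x/14
ds/dt = 6/14 · dx/dt = 3/7 · 5 = 15/7 ft/s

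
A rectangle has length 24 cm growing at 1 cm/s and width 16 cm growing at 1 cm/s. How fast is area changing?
40 cm²/s

A = lw
dA/dt = w·dl/dt + l·dw/dt = 16·1 + 24·1 = 40 cm²/s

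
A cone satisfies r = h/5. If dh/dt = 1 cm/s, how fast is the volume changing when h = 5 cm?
π cm³/s

V = (1/3)π(h/5)²h = πh³/75
dV/dt = πh²/25 · 1
At h = 5: dV/dt = π cm³/s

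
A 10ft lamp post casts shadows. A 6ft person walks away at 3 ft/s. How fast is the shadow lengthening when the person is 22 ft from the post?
9/2 ft/s

By similar triangles: 10/(x+s) = 6/s
Solving: s = 6x/4
ds/dt = 6/4 · dx/dt = 3/2 · 3 = 9/2 ft/s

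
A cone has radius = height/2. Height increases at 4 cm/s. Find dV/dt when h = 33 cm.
1089π cm³/s

V = (1/3)π(h/2)²h = πh³/12
dV/dt = πh²/4 · 4
At h = 33: dV/dt = 1089π cm³/s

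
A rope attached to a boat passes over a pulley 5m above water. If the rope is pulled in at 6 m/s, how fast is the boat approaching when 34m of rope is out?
68√1131/377 ≈ 6.066 m/s

rope² = x² + 5²
x = √(34² - 5²) = √1131
dx/dt = (rope/x) · d(rope)/dt = (34/√1131) · (-6) = -68√1131/377 m/s
The boat approaches at 68√1131/377 ≈ 6.066 m/s.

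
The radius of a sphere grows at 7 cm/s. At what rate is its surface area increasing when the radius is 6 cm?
336π cm²/s

S = 4πr²
dS/dt = dS/dr · dr/dt = 8πr · 7
At r = 6: dS/dt = 336π cm²/s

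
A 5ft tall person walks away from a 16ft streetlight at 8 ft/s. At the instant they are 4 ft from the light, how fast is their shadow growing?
40/11 ft/s

By similar triangles: 16/(x+s) = 5/s
Solving: s = 5x/11
ds/dt = 5/11 · dx/dt = 5/11 · 8 = 40/11 ft/s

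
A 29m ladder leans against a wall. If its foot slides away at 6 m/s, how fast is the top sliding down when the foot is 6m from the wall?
36√805/805 ≈ 1.269 m/s

x² + y² = 29²
2x·dx/dt + 2y·dy/dt = 0
dy/dt = -x/y · dx/dt = -6/√805 · 6 = -36√805/805 m/s
The top is descending at 36√805/805 ≈ 1.269 m/s.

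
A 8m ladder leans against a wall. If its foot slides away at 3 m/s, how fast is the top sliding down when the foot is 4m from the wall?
√3 ≈ 1.732 m/s

x² + y² = 8²
2x·dx/dt + 2y·dy/dt = 0
dy/dt = -x/y · dx/dt = -4/(4√3) · 3 = -√3 m/s
The top is descending at √3 ≈ 1.732 m/s.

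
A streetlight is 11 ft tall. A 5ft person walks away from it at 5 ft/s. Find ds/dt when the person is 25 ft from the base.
25/6 ft/s

By similar triangles: 11/(x+s) = 5/s
Solving: s = 5x/6
ds/dt = 5/6 · dx/dt = 5/6 · 5 = 25/6 ft/s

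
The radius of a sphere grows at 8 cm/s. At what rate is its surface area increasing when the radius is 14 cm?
896π cm²/s

S = 4πr²
dS/dt = dS/dr · dr/dt = 8πr · 8
At r = 14: dS/dt = 896π cm²/s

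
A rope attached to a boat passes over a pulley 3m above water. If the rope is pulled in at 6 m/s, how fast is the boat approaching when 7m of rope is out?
21√10/10 ≈ 6.641 m/s

rope² = x² + 3²
x = √(7² - 3²) = 2√10
dx/dt = (rope/x) · d(rope)/dt = (7/(2√10)) · (-6) = -21√10/10 m/s
The boat approaches at 21√10/10 ≈ 6.641 m/s.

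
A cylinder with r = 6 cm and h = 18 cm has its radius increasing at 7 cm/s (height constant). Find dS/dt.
420π cm²/s

S = 2πrh + 2πr² (lateral + bases)
dS/dt = (2πh + 4πr)·dr/dt = (2π·18 + 4π·6)·7
= 420π cm²/s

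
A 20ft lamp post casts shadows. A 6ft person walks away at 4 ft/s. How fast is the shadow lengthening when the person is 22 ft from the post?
12/7 ft/s

By similar triangles: 20/(x+s) = 6/s
Solving: s = 6x/14
ds/dt = 6/14 · dx/dt = 3/7 · 4 = 12/7 ft/s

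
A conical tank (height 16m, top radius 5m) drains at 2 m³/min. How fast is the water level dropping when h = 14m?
128/(1225π) ≈ 0.03326 m/min

r/h = 5/16, so r = (5/16)h
V = (1/3)πr²h = (1/3)π((5/16)h)²h = (25/768)πh³
dV/dh = (25/256)πh²
dh/dt = (dV/dt)/(dV/dh) = -2/((25/256)π·14²) = -128/(1225π) m/min
The level is dropping at 128/(1225π) ≈ 0.03326 m/min.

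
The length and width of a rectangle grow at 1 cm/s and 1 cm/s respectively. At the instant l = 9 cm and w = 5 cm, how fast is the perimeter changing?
4 cm/s

P = 2(l + w)
dP/dt = 2(dl/dt + dw/dt) = 2(1 + 1) = 4 cm/s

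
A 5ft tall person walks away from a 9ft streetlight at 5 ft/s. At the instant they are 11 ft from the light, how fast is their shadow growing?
25/4 ft/s

By similar triangles: 9/(x+s) = 5/s
Solving: s = 5x/4
ds/dt = 5/4 · dx/dt = 5/4 · 5 = 25/4 ft/s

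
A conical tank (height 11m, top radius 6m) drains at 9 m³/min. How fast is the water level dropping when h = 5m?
121/(100π) ≈ 0.3852 m/min

r/h = 6/11, so r = (6/11)h
V = (1/3)πr²h = (1/3)π((6/11)h)²h = (12/121)πh³
dV/dh = (36/121)πh²
dh/dt = (dV/dt)/(dV/dh) = -9/((36/121)π·5²) = -121/(100π) m/min
The level is dropping at 121/(100π) ≈ 0.3852 m/min.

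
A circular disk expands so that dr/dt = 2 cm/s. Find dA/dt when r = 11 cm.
44π cm²/s

A = πr²
dA/dt = 2πr · dr/dt = 2π(11)(2) = 44π cm²/s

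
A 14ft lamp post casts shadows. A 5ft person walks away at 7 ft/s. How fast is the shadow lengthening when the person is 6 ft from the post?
35/9 ft/s

By similar triangles: 14/(x+s) = 5/s
Solving: s = 5x/9
ds/dt = 5/9 · dx/dt = 5/9 · 7 = 35/9 ft/s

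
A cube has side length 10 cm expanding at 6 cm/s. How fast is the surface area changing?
720 cm²/s

A = 6s²
dA/dt = 12s · ds/dt = 12·10·6 = 720 cm²/s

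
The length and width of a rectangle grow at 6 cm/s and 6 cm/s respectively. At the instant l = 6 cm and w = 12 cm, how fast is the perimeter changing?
24 cm/s

P = 2(l + w)
dP/dt = 2(dl/dt + dw/dt) = 2(6 + 6) = 24 cm/s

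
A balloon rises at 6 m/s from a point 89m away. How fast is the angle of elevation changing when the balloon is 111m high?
0.026381 rad/s

tan(θ) = y/89
sec²(θ) · dθ/dt = (1/89) · dy/dt
dθ/dt = cos²(θ)/89 · 6 = 89/(89² + 111²) · 6
dθ/dt = 0.026381 rad/s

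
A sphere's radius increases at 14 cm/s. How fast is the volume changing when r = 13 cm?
9464π cm³/s

V = (4/3)πr³
dV/dt = dV/dr · dr/dt = 4πr² · 14
At r = 13: dV/dt = 9464π cm³/s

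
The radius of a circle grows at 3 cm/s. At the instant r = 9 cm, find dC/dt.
6π cm/s

C = 2πr
dC/dt = 2π · dr/dt = 2π · 3 = 6π cm/s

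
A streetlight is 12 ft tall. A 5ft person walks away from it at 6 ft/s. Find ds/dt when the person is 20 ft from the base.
30/7 ft/s

By similar triangles: 12/(x+s) = 5/s
Solving: s = 5x/7
ds/dt = 5/7 · dx/dt = 5/7 · 6 = 30/7 ft/s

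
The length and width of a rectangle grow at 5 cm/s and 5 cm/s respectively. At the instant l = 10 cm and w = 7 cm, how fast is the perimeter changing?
20 cm/s

P = 2(l + w)
dP/dt = 2(dl/dt + dw/dt) = 2(5 + 5) = 20 cm/s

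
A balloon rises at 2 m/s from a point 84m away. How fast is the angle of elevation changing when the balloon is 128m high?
0.007167 rad/s

tan(θ) = y/84
sec²(θ) · dθ/dt = (1/84) · dy/dt
dθ/dt = cos²(θ)/84 · 2 = 84/(84² + 128²) · 2
dθ/dt = 0.007167 rad/s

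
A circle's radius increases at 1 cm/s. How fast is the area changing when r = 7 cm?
14π cm²/s

A = πr²
dA/dt = 2πr · dr/dt = 2π(7)(1) = 14π cm²/s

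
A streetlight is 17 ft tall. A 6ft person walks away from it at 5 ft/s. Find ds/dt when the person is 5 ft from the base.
30/11 ft/s

By similar triangles: 17/(x+s) = 6/s
Solving: s = 6x/11
ds/dt = 6/11 · dx/dt = 6/11 · 5 = 30/11 ft/s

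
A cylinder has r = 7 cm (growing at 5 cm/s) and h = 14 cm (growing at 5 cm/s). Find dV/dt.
1225π cm³/s

V = πr²h
dV/dt = 2πrh·dr/dt + πr²·dh/dt
= 2π(7)(14)(5) + π(7)²(5)
= 1225π cm³/s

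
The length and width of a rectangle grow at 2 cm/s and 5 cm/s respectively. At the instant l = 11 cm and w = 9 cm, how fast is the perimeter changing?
14 cm/s

P = 2(l + w)
dP/dt = 2(dl/dt + dw/dt) = 2(2 + 5) = 14 cm/s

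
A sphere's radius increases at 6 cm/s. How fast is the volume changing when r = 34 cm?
27744π cm³/s

V = (4/3)πr³
dV/dt = dV/dr · dr/dt = 4πr² · 6
At r = 34: dV/dt = 27744π cm³/s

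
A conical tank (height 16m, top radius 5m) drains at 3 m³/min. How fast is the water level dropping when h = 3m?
256/(75π) ≈ 1.086 m/min

r/h = 5/16, so r = (5/16)h
V = (1/3)πr²h = (1/3)π((5/16)h)²h = (25/768)πh³
dV/dh = (25/256)πh²
dh/dt = (dV/dt)/(dV/dh) = -3/((25/256)π·3²) = -256/(75π) m/min
The level is dropping at 256/(75π) ≈ 1.086 m/min.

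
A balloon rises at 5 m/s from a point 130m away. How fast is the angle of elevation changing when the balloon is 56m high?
0.032442 rad/s

tan(θ) = y/130
sec²(θ) · dθ/dt = (1/130) · dy/dt
dθ/dt = cos²(θ)/130 · 5 = 130/(130² + 56²) · 5
dθ/dt = 0.032442 rad/s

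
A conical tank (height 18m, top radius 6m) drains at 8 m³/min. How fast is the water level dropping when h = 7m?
72/(49π) ≈ 0.4677 m/min

r/h = 6/18, so r = (1/3)h
V = (1/3)πr²h = (1/3)π((1/3)h)²h = (1/27)πh³
dV/dh = (1/9)πh²
dh/dt = (dV/dt)/(dV/dh) = -8/((1/9)π·7²) = -72/(49π) m/min
The level is dropping at 72/(49π) ≈ 0.4677 m/min.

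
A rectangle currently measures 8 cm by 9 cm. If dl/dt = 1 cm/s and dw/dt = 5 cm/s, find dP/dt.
12 cm/s

P = 2(l + w)
dP/dt = 2(dl/dt + dw/dt) = 2(1 + 5) = 12 cm/s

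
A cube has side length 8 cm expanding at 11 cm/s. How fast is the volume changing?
2112 cm³/s

V = s³
dV/dt = 3s² · ds/dt = 3·8²·11 = 2112 cm³/s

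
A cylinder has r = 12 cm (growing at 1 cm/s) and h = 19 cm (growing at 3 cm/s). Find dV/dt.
888π cm³/s

V = πr²h
dV/dt = 2πrh·dr/dt + πr²·dh/dt
= 2π(12)(19)(1) + π(12)²(3)
= 888π cm³/s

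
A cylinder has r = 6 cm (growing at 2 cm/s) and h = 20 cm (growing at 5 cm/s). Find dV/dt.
660π cm³/s

V = πr²h
dV/dt = 2πrh·dr/dt + πr²·dh/dt
= 2π(6)(20)(2) + π(6)²(5)
= 660π cm³/s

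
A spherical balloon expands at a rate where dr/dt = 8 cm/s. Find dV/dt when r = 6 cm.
1152π cm³/s

V = (4/3)πr³
dV/dt = dV/dr · dr/dt = 4πr² · 8
At r = 6: dV/dt = 1152π cm³/s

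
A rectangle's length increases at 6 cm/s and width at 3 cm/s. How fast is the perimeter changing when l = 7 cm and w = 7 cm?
18 cm/s

P = 2(l + w)
dP/dt = 2(dl/dt + dw/dt) = 2(6 + 3) = 18 cm/s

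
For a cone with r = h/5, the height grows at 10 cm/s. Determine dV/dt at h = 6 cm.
72π/5 cm³/s

V = (1/3)π(h/5)²h = πh³/75
dV/dt = πh²/25 · 10
At h = 6: dV/dt = 72π/5 cm³/s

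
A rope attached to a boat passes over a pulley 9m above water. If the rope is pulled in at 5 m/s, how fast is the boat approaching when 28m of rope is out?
140√703/703 ≈ 5.28 m/s

rope² = x² + 9²
x = √(28² - 9²) = √703
dx/dt = (rope/x) · d(rope)/dt = (28/√703) · (-5) = -140√703/703 m/s
The boat approaches at 140√703/703 ≈ 5.28 m/s.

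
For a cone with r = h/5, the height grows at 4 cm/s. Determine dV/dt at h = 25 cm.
100π cm³/s

V = (1/3)π(h/5)²h = πh³/75
dV/dt = πh²/25 · 4
At h = 25: dV/dt = 100π cm³/s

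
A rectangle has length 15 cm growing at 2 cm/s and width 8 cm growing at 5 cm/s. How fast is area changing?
91 cm²/s

A = lw
dA/dt = w·dl/dt + l·dw/dt = 8·2 + 15·5 = 91 cm²/s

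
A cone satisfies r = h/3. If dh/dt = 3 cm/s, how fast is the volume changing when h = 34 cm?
1156π/3 cm³/s

V = (1/3)π(h/3)²h = πh³/27
dV/dt = πh²/9 · 3
At h = 34: dV/dt = 1156π/3 cm³/s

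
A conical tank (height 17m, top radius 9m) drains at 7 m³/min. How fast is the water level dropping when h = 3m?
2023/(729π) ≈ 0.8833 m/min

r/h = 9/17, so r = (9/17)h
V = (1/3)πr²h = (1/3)π((9/17)h)²h = (27/289)πh³
dV/dh = (81/289)πh²
dh/dt = (dV/dt)/(dV/dh) = -7/((81/289)π·3²) = -2023/(729π) m/min
The level is dropping at 2023/(729π) ≈ 0.8833 m/min.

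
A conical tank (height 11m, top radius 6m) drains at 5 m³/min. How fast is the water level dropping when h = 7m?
605/(1764π) ≈ 0.1092 m/min

r/h = 6/11, so r = (6/11)h
V = (1/3)πr²h = (1/3)π((6/11)h)²h = (12/121)πh³
dV/dh = (36/121)πh²
dh/dt = (dV/dt)/(dV/dh) = -5/((36/121)π·7²) = -605/(1764π) m/min
The level is dropping at 605/(1764π) ≈ 0.1092 m/min.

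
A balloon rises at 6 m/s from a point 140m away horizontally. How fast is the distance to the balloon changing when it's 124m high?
93√2186/1093 ≈ 3.978 m/s

z² = 140² + y²
z = √(140² + 124²) = 4√2186
dz/dt = y/z · dy/dt = 124/(4√2186) · 6 = 93√2186/1093 ≈ 3.978 m/s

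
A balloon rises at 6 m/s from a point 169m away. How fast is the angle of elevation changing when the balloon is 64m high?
0.03105 rad/s

tan(θ) = y/169
sec²(θ) · dθ/dt = (1/169) · dy/dt
dθ/dt = cos²(θ)/169 · 6 = 169/(169² + 64²) · 6
dθ/dt = 0.03105 rad/s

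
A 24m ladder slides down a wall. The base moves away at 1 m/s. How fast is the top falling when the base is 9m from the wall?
3√55/55 ≈ 0.4045 m/s

x² + y² = 24²
2x·dx/dt + 2y·dy/dt = 0
dy/dt = -x/y · dx/dt = -9/(3√55) · 1 = -3√55/55 m/s
The top is descending at 3√55/55 ≈ 0.4045 m/s.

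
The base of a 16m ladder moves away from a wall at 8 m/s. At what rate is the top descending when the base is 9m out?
72√7/35 ≈ 5.443 m/s

x² + y² = 16²
2x·dx/dt + 2y·dy/dt = 0
dy/dt = -x/y · dx/dt = -9/(5√7) · 8 = -72√7/35 m/s
The top is descending at 72√7/35 ≈ 5.443 m/s.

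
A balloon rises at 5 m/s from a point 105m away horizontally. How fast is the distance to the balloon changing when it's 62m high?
310√14869/14869 ≈ 2.542 m/s

z² = 105² + y²
z = √(105² + 62²) = √14869
dz/dt = y/z · dy/dt = 62/√14869 · 5 = 310√14869/14869 ≈ 2.542 m/s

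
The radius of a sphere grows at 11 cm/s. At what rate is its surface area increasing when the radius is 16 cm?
1408π cm²/s

S = 4πr²
dS/dt = dS/dr · dr/dt = 8πr · 11
At r = 16: dS/dt = 1408π cm²/s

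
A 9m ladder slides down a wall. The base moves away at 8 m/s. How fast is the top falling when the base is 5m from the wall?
10√14/7 ≈ 5.345 m/s

x² + y² = 9²
2x·dx/dt + 2y·dy/dt = 0
dy/dt = -x/y · dx/dt = -5/(2√14) · 8 = -10√14/7 m/s
The top is descending at 10√14/7 ≈ 5.345 m/s.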